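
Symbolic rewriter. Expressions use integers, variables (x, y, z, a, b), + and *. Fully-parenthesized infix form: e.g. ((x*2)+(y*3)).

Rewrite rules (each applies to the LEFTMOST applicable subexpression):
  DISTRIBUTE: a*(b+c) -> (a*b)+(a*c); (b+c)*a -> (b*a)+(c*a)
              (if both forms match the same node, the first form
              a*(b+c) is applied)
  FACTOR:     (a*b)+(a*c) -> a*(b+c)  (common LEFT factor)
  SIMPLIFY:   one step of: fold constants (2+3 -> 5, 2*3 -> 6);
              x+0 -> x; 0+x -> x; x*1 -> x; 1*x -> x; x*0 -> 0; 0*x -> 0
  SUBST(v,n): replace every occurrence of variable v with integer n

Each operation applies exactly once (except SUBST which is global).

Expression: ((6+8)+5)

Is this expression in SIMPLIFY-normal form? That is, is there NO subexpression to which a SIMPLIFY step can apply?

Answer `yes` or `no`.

Answer: no

Derivation:
Expression: ((6+8)+5)
Scanning for simplifiable subexpressions (pre-order)...
  at root: ((6+8)+5) (not simplifiable)
  at L: (6+8) (SIMPLIFIABLE)
Found simplifiable subexpr at path L: (6+8)
One SIMPLIFY step would give: (14+5)
-> NOT in normal form.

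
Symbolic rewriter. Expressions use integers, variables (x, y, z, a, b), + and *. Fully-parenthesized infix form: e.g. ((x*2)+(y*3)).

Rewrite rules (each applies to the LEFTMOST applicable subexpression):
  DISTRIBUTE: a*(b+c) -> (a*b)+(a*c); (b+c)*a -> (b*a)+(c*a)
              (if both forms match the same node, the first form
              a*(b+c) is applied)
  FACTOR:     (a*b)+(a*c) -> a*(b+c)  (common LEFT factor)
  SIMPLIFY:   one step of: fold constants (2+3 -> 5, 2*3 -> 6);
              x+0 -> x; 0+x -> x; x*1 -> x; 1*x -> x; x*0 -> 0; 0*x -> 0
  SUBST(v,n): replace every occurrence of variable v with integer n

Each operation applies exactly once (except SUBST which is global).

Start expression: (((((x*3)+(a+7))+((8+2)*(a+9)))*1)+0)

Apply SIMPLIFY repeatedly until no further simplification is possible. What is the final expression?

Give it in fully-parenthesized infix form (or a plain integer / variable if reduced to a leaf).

Start: (((((x*3)+(a+7))+((8+2)*(a+9)))*1)+0)
Step 1: at root: (((((x*3)+(a+7))+((8+2)*(a+9)))*1)+0) -> ((((x*3)+(a+7))+((8+2)*(a+9)))*1); overall: (((((x*3)+(a+7))+((8+2)*(a+9)))*1)+0) -> ((((x*3)+(a+7))+((8+2)*(a+9)))*1)
Step 2: at root: ((((x*3)+(a+7))+((8+2)*(a+9)))*1) -> (((x*3)+(a+7))+((8+2)*(a+9))); overall: ((((x*3)+(a+7))+((8+2)*(a+9)))*1) -> (((x*3)+(a+7))+((8+2)*(a+9)))
Step 3: at RL: (8+2) -> 10; overall: (((x*3)+(a+7))+((8+2)*(a+9))) -> (((x*3)+(a+7))+(10*(a+9)))
Fixed point: (((x*3)+(a+7))+(10*(a+9)))

Answer: (((x*3)+(a+7))+(10*(a+9)))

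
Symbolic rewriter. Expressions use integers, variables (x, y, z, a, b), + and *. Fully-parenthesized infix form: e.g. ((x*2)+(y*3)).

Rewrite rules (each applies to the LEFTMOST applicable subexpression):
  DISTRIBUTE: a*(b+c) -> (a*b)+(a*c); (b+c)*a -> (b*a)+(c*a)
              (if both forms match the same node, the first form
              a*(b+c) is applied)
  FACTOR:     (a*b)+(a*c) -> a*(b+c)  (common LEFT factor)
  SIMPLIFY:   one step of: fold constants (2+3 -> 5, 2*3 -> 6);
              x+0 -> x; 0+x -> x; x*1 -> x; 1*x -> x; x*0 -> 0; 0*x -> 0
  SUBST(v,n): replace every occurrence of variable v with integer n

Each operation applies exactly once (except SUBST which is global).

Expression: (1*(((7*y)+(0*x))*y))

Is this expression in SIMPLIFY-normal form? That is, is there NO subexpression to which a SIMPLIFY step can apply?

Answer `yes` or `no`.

Expression: (1*(((7*y)+(0*x))*y))
Scanning for simplifiable subexpressions (pre-order)...
  at root: (1*(((7*y)+(0*x))*y)) (SIMPLIFIABLE)
  at R: (((7*y)+(0*x))*y) (not simplifiable)
  at RL: ((7*y)+(0*x)) (not simplifiable)
  at RLL: (7*y) (not simplifiable)
  at RLR: (0*x) (SIMPLIFIABLE)
Found simplifiable subexpr at path root: (1*(((7*y)+(0*x))*y))
One SIMPLIFY step would give: (((7*y)+(0*x))*y)
-> NOT in normal form.

Answer: no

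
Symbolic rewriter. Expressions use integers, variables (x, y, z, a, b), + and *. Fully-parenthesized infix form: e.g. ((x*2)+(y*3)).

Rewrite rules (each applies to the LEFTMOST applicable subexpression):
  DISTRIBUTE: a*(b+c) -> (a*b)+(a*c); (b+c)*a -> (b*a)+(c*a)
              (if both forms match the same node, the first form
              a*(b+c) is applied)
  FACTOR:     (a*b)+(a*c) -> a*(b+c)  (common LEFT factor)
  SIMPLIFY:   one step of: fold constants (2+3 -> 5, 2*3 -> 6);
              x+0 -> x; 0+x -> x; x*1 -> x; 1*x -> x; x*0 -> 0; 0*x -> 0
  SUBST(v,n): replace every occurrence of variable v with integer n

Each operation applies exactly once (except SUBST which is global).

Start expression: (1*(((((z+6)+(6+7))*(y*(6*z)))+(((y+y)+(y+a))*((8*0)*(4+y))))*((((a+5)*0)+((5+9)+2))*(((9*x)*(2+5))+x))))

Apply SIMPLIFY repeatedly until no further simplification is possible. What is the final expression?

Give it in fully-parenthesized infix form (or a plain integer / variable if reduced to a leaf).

Start: (1*(((((z+6)+(6+7))*(y*(6*z)))+(((y+y)+(y+a))*((8*0)*(4+y))))*((((a+5)*0)+((5+9)+2))*(((9*x)*(2+5))+x))))
Step 1: at root: (1*(((((z+6)+(6+7))*(y*(6*z)))+(((y+y)+(y+a))*((8*0)*(4+y))))*((((a+5)*0)+((5+9)+2))*(((9*x)*(2+5))+x)))) -> (((((z+6)+(6+7))*(y*(6*z)))+(((y+y)+(y+a))*((8*0)*(4+y))))*((((a+5)*0)+((5+9)+2))*(((9*x)*(2+5))+x))); overall: (1*(((((z+6)+(6+7))*(y*(6*z)))+(((y+y)+(y+a))*((8*0)*(4+y))))*((((a+5)*0)+((5+9)+2))*(((9*x)*(2+5))+x)))) -> (((((z+6)+(6+7))*(y*(6*z)))+(((y+y)+(y+a))*((8*0)*(4+y))))*((((a+5)*0)+((5+9)+2))*(((9*x)*(2+5))+x)))
Step 2: at LLLR: (6+7) -> 13; overall: (((((z+6)+(6+7))*(y*(6*z)))+(((y+y)+(y+a))*((8*0)*(4+y))))*((((a+5)*0)+((5+9)+2))*(((9*x)*(2+5))+x))) -> (((((z+6)+13)*(y*(6*z)))+(((y+y)+(y+a))*((8*0)*(4+y))))*((((a+5)*0)+((5+9)+2))*(((9*x)*(2+5))+x)))
Step 3: at LRRL: (8*0) -> 0; overall: (((((z+6)+13)*(y*(6*z)))+(((y+y)+(y+a))*((8*0)*(4+y))))*((((a+5)*0)+((5+9)+2))*(((9*x)*(2+5))+x))) -> (((((z+6)+13)*(y*(6*z)))+(((y+y)+(y+a))*(0*(4+y))))*((((a+5)*0)+((5+9)+2))*(((9*x)*(2+5))+x)))
Step 4: at LRR: (0*(4+y)) -> 0; overall: (((((z+6)+13)*(y*(6*z)))+(((y+y)+(y+a))*(0*(4+y))))*((((a+5)*0)+((5+9)+2))*(((9*x)*(2+5))+x))) -> (((((z+6)+13)*(y*(6*z)))+(((y+y)+(y+a))*0))*((((a+5)*0)+((5+9)+2))*(((9*x)*(2+5))+x)))
Step 5: at LR: (((y+y)+(y+a))*0) -> 0; overall: (((((z+6)+13)*(y*(6*z)))+(((y+y)+(y+a))*0))*((((a+5)*0)+((5+9)+2))*(((9*x)*(2+5))+x))) -> (((((z+6)+13)*(y*(6*z)))+0)*((((a+5)*0)+((5+9)+2))*(((9*x)*(2+5))+x)))
Step 6: at L: ((((z+6)+13)*(y*(6*z)))+0) -> (((z+6)+13)*(y*(6*z))); overall: (((((z+6)+13)*(y*(6*z)))+0)*((((a+5)*0)+((5+9)+2))*(((9*x)*(2+5))+x))) -> ((((z+6)+13)*(y*(6*z)))*((((a+5)*0)+((5+9)+2))*(((9*x)*(2+5))+x)))
Step 7: at RLL: ((a+5)*0) -> 0; overall: ((((z+6)+13)*(y*(6*z)))*((((a+5)*0)+((5+9)+2))*(((9*x)*(2+5))+x))) -> ((((z+6)+13)*(y*(6*z)))*((0+((5+9)+2))*(((9*x)*(2+5))+x)))
Step 8: at RL: (0+((5+9)+2)) -> ((5+9)+2); overall: ((((z+6)+13)*(y*(6*z)))*((0+((5+9)+2))*(((9*x)*(2+5))+x))) -> ((((z+6)+13)*(y*(6*z)))*(((5+9)+2)*(((9*x)*(2+5))+x)))
Step 9: at RLL: (5+9) -> 14; overall: ((((z+6)+13)*(y*(6*z)))*(((5+9)+2)*(((9*x)*(2+5))+x))) -> ((((z+6)+13)*(y*(6*z)))*((14+2)*(((9*x)*(2+5))+x)))
Step 10: at RL: (14+2) -> 16; overall: ((((z+6)+13)*(y*(6*z)))*((14+2)*(((9*x)*(2+5))+x))) -> ((((z+6)+13)*(y*(6*z)))*(16*(((9*x)*(2+5))+x)))
Step 11: at RRLR: (2+5) -> 7; overall: ((((z+6)+13)*(y*(6*z)))*(16*(((9*x)*(2+5))+x))) -> ((((z+6)+13)*(y*(6*z)))*(16*(((9*x)*7)+x)))
Fixed point: ((((z+6)+13)*(y*(6*z)))*(16*(((9*x)*7)+x)))

Answer: ((((z+6)+13)*(y*(6*z)))*(16*(((9*x)*7)+x)))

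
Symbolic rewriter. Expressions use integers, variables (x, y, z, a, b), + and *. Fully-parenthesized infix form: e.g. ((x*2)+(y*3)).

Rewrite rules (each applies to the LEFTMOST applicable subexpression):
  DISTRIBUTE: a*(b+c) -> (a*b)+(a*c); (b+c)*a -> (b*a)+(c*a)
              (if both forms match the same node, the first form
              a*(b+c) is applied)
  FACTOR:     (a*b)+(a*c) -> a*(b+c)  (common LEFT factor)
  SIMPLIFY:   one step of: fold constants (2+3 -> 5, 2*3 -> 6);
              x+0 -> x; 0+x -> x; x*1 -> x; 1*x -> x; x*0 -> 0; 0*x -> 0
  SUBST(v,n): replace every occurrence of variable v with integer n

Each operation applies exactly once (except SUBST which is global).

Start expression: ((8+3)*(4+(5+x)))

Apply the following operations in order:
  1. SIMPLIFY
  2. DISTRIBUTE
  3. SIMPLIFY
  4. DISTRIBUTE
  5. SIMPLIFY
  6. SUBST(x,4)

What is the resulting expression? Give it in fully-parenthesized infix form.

Start: ((8+3)*(4+(5+x)))
Apply SIMPLIFY at L (target: (8+3)): ((8+3)*(4+(5+x))) -> (11*(4+(5+x)))
Apply DISTRIBUTE at root (target: (11*(4+(5+x)))): (11*(4+(5+x))) -> ((11*4)+(11*(5+x)))
Apply SIMPLIFY at L (target: (11*4)): ((11*4)+(11*(5+x))) -> (44+(11*(5+x)))
Apply DISTRIBUTE at R (target: (11*(5+x))): (44+(11*(5+x))) -> (44+((11*5)+(11*x)))
Apply SIMPLIFY at RL (target: (11*5)): (44+((11*5)+(11*x))) -> (44+(55+(11*x)))
Apply SUBST(x,4): (44+(55+(11*x))) -> (44+(55+(11*4)))

Answer: (44+(55+(11*4)))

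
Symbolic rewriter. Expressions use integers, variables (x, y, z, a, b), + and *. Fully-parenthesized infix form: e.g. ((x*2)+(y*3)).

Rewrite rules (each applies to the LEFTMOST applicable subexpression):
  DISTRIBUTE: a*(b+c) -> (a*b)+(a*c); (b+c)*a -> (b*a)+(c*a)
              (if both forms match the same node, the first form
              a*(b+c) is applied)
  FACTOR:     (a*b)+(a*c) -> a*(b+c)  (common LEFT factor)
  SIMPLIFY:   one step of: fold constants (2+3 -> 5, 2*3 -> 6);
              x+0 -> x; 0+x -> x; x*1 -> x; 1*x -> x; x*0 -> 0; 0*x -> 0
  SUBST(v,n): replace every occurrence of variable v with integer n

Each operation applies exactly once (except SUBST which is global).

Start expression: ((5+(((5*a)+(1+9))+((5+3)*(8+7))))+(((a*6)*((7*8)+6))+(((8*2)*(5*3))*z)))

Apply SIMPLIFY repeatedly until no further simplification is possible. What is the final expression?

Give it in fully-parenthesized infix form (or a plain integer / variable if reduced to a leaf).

Answer: ((5+(((5*a)+10)+120))+(((a*6)*62)+(240*z)))

Derivation:
Start: ((5+(((5*a)+(1+9))+((5+3)*(8+7))))+(((a*6)*((7*8)+6))+(((8*2)*(5*3))*z)))
Step 1: at LRLR: (1+9) -> 10; overall: ((5+(((5*a)+(1+9))+((5+3)*(8+7))))+(((a*6)*((7*8)+6))+(((8*2)*(5*3))*z))) -> ((5+(((5*a)+10)+((5+3)*(8+7))))+(((a*6)*((7*8)+6))+(((8*2)*(5*3))*z)))
Step 2: at LRRL: (5+3) -> 8; overall: ((5+(((5*a)+10)+((5+3)*(8+7))))+(((a*6)*((7*8)+6))+(((8*2)*(5*3))*z))) -> ((5+(((5*a)+10)+(8*(8+7))))+(((a*6)*((7*8)+6))+(((8*2)*(5*3))*z)))
Step 3: at LRRR: (8+7) -> 15; overall: ((5+(((5*a)+10)+(8*(8+7))))+(((a*6)*((7*8)+6))+(((8*2)*(5*3))*z))) -> ((5+(((5*a)+10)+(8*15)))+(((a*6)*((7*8)+6))+(((8*2)*(5*3))*z)))
Step 4: at LRR: (8*15) -> 120; overall: ((5+(((5*a)+10)+(8*15)))+(((a*6)*((7*8)+6))+(((8*2)*(5*3))*z))) -> ((5+(((5*a)+10)+120))+(((a*6)*((7*8)+6))+(((8*2)*(5*3))*z)))
Step 5: at RLRL: (7*8) -> 56; overall: ((5+(((5*a)+10)+120))+(((a*6)*((7*8)+6))+(((8*2)*(5*3))*z))) -> ((5+(((5*a)+10)+120))+(((a*6)*(56+6))+(((8*2)*(5*3))*z)))
Step 6: at RLR: (56+6) -> 62; overall: ((5+(((5*a)+10)+120))+(((a*6)*(56+6))+(((8*2)*(5*3))*z))) -> ((5+(((5*a)+10)+120))+(((a*6)*62)+(((8*2)*(5*3))*z)))
Step 7: at RRLL: (8*2) -> 16; overall: ((5+(((5*a)+10)+120))+(((a*6)*62)+(((8*2)*(5*3))*z))) -> ((5+(((5*a)+10)+120))+(((a*6)*62)+((16*(5*3))*z)))
Step 8: at RRLR: (5*3) -> 15; overall: ((5+(((5*a)+10)+120))+(((a*6)*62)+((16*(5*3))*z))) -> ((5+(((5*a)+10)+120))+(((a*6)*62)+((16*15)*z)))
Step 9: at RRL: (16*15) -> 240; overall: ((5+(((5*a)+10)+120))+(((a*6)*62)+((16*15)*z))) -> ((5+(((5*a)+10)+120))+(((a*6)*62)+(240*z)))
Fixed point: ((5+(((5*a)+10)+120))+(((a*6)*62)+(240*z)))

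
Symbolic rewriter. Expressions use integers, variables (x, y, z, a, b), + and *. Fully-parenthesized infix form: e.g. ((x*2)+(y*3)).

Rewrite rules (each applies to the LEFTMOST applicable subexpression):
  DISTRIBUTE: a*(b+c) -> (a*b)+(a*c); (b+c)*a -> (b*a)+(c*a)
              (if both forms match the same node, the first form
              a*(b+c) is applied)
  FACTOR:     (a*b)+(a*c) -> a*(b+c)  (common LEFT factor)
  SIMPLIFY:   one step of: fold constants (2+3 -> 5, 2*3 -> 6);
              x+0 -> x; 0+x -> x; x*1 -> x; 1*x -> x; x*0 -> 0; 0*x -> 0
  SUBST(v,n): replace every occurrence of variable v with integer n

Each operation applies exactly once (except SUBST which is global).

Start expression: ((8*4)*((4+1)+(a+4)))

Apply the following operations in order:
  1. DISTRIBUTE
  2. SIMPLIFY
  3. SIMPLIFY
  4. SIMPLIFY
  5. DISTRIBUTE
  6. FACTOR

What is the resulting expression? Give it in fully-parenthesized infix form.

Start: ((8*4)*((4+1)+(a+4)))
Apply DISTRIBUTE at root (target: ((8*4)*((4+1)+(a+4)))): ((8*4)*((4+1)+(a+4))) -> (((8*4)*(4+1))+((8*4)*(a+4)))
Apply SIMPLIFY at LL (target: (8*4)): (((8*4)*(4+1))+((8*4)*(a+4))) -> ((32*(4+1))+((8*4)*(a+4)))
Apply SIMPLIFY at LR (target: (4+1)): ((32*(4+1))+((8*4)*(a+4))) -> ((32*5)+((8*4)*(a+4)))
Apply SIMPLIFY at L (target: (32*5)): ((32*5)+((8*4)*(a+4))) -> (160+((8*4)*(a+4)))
Apply DISTRIBUTE at R (target: ((8*4)*(a+4))): (160+((8*4)*(a+4))) -> (160+(((8*4)*a)+((8*4)*4)))
Apply FACTOR at R (target: (((8*4)*a)+((8*4)*4))): (160+(((8*4)*a)+((8*4)*4))) -> (160+((8*4)*(a+4)))

Answer: (160+((8*4)*(a+4)))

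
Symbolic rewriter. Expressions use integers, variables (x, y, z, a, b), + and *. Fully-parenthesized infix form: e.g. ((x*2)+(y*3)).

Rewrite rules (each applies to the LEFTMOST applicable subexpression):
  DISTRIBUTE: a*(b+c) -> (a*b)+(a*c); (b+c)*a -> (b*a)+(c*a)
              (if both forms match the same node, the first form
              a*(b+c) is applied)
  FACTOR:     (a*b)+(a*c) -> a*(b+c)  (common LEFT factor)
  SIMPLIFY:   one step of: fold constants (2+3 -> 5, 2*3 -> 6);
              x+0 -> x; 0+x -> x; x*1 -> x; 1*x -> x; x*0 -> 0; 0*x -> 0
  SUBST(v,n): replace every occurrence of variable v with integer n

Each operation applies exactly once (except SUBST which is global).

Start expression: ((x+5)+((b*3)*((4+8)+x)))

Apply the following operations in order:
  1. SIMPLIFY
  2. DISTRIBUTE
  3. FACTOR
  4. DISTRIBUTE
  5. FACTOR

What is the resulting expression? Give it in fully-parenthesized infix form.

Start: ((x+5)+((b*3)*((4+8)+x)))
Apply SIMPLIFY at RRL (target: (4+8)): ((x+5)+((b*3)*((4+8)+x))) -> ((x+5)+((b*3)*(12+x)))
Apply DISTRIBUTE at R (target: ((b*3)*(12+x))): ((x+5)+((b*3)*(12+x))) -> ((x+5)+(((b*3)*12)+((b*3)*x)))
Apply FACTOR at R (target: (((b*3)*12)+((b*3)*x))): ((x+5)+(((b*3)*12)+((b*3)*x))) -> ((x+5)+((b*3)*(12+x)))
Apply DISTRIBUTE at R (target: ((b*3)*(12+x))): ((x+5)+((b*3)*(12+x))) -> ((x+5)+(((b*3)*12)+((b*3)*x)))
Apply FACTOR at R (target: (((b*3)*12)+((b*3)*x))): ((x+5)+(((b*3)*12)+((b*3)*x))) -> ((x+5)+((b*3)*(12+x)))

Answer: ((x+5)+((b*3)*(12+x)))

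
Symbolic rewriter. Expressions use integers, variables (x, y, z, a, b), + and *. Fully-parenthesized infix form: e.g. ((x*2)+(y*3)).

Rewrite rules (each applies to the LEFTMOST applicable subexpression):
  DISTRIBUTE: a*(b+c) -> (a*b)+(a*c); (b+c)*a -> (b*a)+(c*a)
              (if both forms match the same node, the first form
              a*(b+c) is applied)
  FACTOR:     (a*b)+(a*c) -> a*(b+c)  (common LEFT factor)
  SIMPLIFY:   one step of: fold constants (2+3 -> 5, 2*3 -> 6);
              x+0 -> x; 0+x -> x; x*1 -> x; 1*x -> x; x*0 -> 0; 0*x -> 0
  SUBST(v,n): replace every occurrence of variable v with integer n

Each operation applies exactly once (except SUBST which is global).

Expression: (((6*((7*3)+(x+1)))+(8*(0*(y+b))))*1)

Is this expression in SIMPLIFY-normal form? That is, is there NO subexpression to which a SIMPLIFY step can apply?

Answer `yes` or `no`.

Answer: no

Derivation:
Expression: (((6*((7*3)+(x+1)))+(8*(0*(y+b))))*1)
Scanning for simplifiable subexpressions (pre-order)...
  at root: (((6*((7*3)+(x+1)))+(8*(0*(y+b))))*1) (SIMPLIFIABLE)
  at L: ((6*((7*3)+(x+1)))+(8*(0*(y+b)))) (not simplifiable)
  at LL: (6*((7*3)+(x+1))) (not simplifiable)
  at LLR: ((7*3)+(x+1)) (not simplifiable)
  at LLRL: (7*3) (SIMPLIFIABLE)
  at LLRR: (x+1) (not simplifiable)
  at LR: (8*(0*(y+b))) (not simplifiable)
  at LRR: (0*(y+b)) (SIMPLIFIABLE)
  at LRRR: (y+b) (not simplifiable)
Found simplifiable subexpr at path root: (((6*((7*3)+(x+1)))+(8*(0*(y+b))))*1)
One SIMPLIFY step would give: ((6*((7*3)+(x+1)))+(8*(0*(y+b))))
-> NOT in normal form.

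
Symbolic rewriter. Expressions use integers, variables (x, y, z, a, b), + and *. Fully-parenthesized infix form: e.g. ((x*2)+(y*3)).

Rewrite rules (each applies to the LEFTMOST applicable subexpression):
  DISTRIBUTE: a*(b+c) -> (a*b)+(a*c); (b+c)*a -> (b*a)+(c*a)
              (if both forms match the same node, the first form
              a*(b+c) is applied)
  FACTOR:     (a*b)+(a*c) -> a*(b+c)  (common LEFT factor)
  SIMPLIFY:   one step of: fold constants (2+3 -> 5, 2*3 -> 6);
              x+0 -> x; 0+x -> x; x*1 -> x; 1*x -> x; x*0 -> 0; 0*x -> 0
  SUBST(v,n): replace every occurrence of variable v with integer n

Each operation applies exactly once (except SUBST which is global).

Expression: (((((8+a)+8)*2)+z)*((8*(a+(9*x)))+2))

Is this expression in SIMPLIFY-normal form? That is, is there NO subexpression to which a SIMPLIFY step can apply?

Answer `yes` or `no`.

Expression: (((((8+a)+8)*2)+z)*((8*(a+(9*x)))+2))
Scanning for simplifiable subexpressions (pre-order)...
  at root: (((((8+a)+8)*2)+z)*((8*(a+(9*x)))+2)) (not simplifiable)
  at L: ((((8+a)+8)*2)+z) (not simplifiable)
  at LL: (((8+a)+8)*2) (not simplifiable)
  at LLL: ((8+a)+8) (not simplifiable)
  at LLLL: (8+a) (not simplifiable)
  at R: ((8*(a+(9*x)))+2) (not simplifiable)
  at RL: (8*(a+(9*x))) (not simplifiable)
  at RLR: (a+(9*x)) (not simplifiable)
  at RLRR: (9*x) (not simplifiable)
Result: no simplifiable subexpression found -> normal form.

Answer: yes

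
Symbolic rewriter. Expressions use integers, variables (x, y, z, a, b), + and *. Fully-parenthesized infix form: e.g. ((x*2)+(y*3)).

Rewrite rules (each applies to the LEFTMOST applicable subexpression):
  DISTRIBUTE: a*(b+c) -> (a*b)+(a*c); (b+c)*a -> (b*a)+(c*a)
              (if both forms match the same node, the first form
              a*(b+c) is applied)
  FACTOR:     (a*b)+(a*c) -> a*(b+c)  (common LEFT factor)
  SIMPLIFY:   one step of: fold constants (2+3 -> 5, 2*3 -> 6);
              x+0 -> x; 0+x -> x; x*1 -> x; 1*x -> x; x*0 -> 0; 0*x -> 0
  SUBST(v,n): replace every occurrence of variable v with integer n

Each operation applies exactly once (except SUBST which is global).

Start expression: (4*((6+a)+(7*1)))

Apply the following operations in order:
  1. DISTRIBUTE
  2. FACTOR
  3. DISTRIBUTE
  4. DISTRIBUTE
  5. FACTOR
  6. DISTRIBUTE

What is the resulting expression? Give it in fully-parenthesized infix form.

Answer: (((4*6)+(4*a))+(4*(7*1)))

Derivation:
Start: (4*((6+a)+(7*1)))
Apply DISTRIBUTE at root (target: (4*((6+a)+(7*1)))): (4*((6+a)+(7*1))) -> ((4*(6+a))+(4*(7*1)))
Apply FACTOR at root (target: ((4*(6+a))+(4*(7*1)))): ((4*(6+a))+(4*(7*1))) -> (4*((6+a)+(7*1)))
Apply DISTRIBUTE at root (target: (4*((6+a)+(7*1)))): (4*((6+a)+(7*1))) -> ((4*(6+a))+(4*(7*1)))
Apply DISTRIBUTE at L (target: (4*(6+a))): ((4*(6+a))+(4*(7*1))) -> (((4*6)+(4*a))+(4*(7*1)))
Apply FACTOR at L (target: ((4*6)+(4*a))): (((4*6)+(4*a))+(4*(7*1))) -> ((4*(6+a))+(4*(7*1)))
Apply DISTRIBUTE at L (target: (4*(6+a))): ((4*(6+a))+(4*(7*1))) -> (((4*6)+(4*a))+(4*(7*1)))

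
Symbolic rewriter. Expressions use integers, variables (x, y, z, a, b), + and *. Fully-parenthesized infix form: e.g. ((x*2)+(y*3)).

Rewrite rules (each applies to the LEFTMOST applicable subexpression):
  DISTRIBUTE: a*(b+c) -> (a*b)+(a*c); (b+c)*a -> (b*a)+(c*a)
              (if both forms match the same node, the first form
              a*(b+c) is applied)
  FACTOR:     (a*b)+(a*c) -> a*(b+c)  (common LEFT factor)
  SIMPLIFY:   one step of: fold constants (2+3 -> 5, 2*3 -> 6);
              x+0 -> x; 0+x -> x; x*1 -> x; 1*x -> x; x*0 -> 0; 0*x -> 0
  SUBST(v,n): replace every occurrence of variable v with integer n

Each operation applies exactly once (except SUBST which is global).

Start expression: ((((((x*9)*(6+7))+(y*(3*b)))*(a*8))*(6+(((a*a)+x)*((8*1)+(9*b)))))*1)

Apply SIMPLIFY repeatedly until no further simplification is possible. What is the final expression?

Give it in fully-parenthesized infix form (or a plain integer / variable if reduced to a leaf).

Start: ((((((x*9)*(6+7))+(y*(3*b)))*(a*8))*(6+(((a*a)+x)*((8*1)+(9*b)))))*1)
Step 1: at root: ((((((x*9)*(6+7))+(y*(3*b)))*(a*8))*(6+(((a*a)+x)*((8*1)+(9*b)))))*1) -> (((((x*9)*(6+7))+(y*(3*b)))*(a*8))*(6+(((a*a)+x)*((8*1)+(9*b))))); overall: ((((((x*9)*(6+7))+(y*(3*b)))*(a*8))*(6+(((a*a)+x)*((8*1)+(9*b)))))*1) -> (((((x*9)*(6+7))+(y*(3*b)))*(a*8))*(6+(((a*a)+x)*((8*1)+(9*b)))))
Step 2: at LLLR: (6+7) -> 13; overall: (((((x*9)*(6+7))+(y*(3*b)))*(a*8))*(6+(((a*a)+x)*((8*1)+(9*b))))) -> (((((x*9)*13)+(y*(3*b)))*(a*8))*(6+(((a*a)+x)*((8*1)+(9*b)))))
Step 3: at RRRL: (8*1) -> 8; overall: (((((x*9)*13)+(y*(3*b)))*(a*8))*(6+(((a*a)+x)*((8*1)+(9*b))))) -> (((((x*9)*13)+(y*(3*b)))*(a*8))*(6+(((a*a)+x)*(8+(9*b)))))
Fixed point: (((((x*9)*13)+(y*(3*b)))*(a*8))*(6+(((a*a)+x)*(8+(9*b)))))

Answer: (((((x*9)*13)+(y*(3*b)))*(a*8))*(6+(((a*a)+x)*(8+(9*b)))))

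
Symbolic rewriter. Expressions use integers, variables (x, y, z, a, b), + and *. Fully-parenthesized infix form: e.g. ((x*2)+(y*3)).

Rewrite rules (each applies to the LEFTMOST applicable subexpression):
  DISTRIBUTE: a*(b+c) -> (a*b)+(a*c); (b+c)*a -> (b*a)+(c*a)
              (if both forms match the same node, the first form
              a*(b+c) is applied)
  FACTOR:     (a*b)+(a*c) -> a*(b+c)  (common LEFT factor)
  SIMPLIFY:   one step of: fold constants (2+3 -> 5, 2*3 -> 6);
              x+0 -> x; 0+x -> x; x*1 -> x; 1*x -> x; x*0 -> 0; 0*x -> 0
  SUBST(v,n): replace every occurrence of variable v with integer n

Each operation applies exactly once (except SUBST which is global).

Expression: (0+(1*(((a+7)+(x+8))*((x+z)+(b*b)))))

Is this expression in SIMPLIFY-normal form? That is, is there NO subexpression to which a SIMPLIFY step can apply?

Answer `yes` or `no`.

Expression: (0+(1*(((a+7)+(x+8))*((x+z)+(b*b)))))
Scanning for simplifiable subexpressions (pre-order)...
  at root: (0+(1*(((a+7)+(x+8))*((x+z)+(b*b))))) (SIMPLIFIABLE)
  at R: (1*(((a+7)+(x+8))*((x+z)+(b*b)))) (SIMPLIFIABLE)
  at RR: (((a+7)+(x+8))*((x+z)+(b*b))) (not simplifiable)
  at RRL: ((a+7)+(x+8)) (not simplifiable)
  at RRLL: (a+7) (not simplifiable)
  at RRLR: (x+8) (not simplifiable)
  at RRR: ((x+z)+(b*b)) (not simplifiable)
  at RRRL: (x+z) (not simplifiable)
  at RRRR: (b*b) (not simplifiable)
Found simplifiable subexpr at path root: (0+(1*(((a+7)+(x+8))*((x+z)+(b*b)))))
One SIMPLIFY step would give: (1*(((a+7)+(x+8))*((x+z)+(b*b))))
-> NOT in normal form.

Answer: no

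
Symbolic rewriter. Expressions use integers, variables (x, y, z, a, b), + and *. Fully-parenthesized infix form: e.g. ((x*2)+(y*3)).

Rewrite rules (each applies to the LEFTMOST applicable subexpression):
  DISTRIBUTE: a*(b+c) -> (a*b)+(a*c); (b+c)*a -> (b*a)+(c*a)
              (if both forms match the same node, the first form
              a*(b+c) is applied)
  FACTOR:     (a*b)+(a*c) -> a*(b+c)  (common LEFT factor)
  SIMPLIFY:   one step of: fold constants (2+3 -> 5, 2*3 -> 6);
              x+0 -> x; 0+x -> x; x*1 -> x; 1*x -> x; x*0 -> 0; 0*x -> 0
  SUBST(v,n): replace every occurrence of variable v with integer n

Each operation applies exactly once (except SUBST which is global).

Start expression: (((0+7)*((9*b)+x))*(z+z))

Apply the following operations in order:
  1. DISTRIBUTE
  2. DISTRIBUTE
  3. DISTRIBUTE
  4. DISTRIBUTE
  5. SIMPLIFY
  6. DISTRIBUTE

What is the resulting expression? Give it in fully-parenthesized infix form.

Answer: ((((0*z)+((7*(9*b))*z))+(((0+7)*x)*z))+(((0+7)*((9*b)+x))*z))

Derivation:
Start: (((0+7)*((9*b)+x))*(z+z))
Apply DISTRIBUTE at root (target: (((0+7)*((9*b)+x))*(z+z))): (((0+7)*((9*b)+x))*(z+z)) -> ((((0+7)*((9*b)+x))*z)+(((0+7)*((9*b)+x))*z))
Apply DISTRIBUTE at LL (target: ((0+7)*((9*b)+x))): ((((0+7)*((9*b)+x))*z)+(((0+7)*((9*b)+x))*z)) -> (((((0+7)*(9*b))+((0+7)*x))*z)+(((0+7)*((9*b)+x))*z))
Apply DISTRIBUTE at L (target: ((((0+7)*(9*b))+((0+7)*x))*z)): (((((0+7)*(9*b))+((0+7)*x))*z)+(((0+7)*((9*b)+x))*z)) -> (((((0+7)*(9*b))*z)+(((0+7)*x)*z))+(((0+7)*((9*b)+x))*z))
Apply DISTRIBUTE at LLL (target: ((0+7)*(9*b))): (((((0+7)*(9*b))*z)+(((0+7)*x)*z))+(((0+7)*((9*b)+x))*z)) -> (((((0*(9*b))+(7*(9*b)))*z)+(((0+7)*x)*z))+(((0+7)*((9*b)+x))*z))
Apply SIMPLIFY at LLLL (target: (0*(9*b))): (((((0*(9*b))+(7*(9*b)))*z)+(((0+7)*x)*z))+(((0+7)*((9*b)+x))*z)) -> ((((0+(7*(9*b)))*z)+(((0+7)*x)*z))+(((0+7)*((9*b)+x))*z))
Apply DISTRIBUTE at LL (target: ((0+(7*(9*b)))*z)): ((((0+(7*(9*b)))*z)+(((0+7)*x)*z))+(((0+7)*((9*b)+x))*z)) -> ((((0*z)+((7*(9*b))*z))+(((0+7)*x)*z))+(((0+7)*((9*b)+x))*z))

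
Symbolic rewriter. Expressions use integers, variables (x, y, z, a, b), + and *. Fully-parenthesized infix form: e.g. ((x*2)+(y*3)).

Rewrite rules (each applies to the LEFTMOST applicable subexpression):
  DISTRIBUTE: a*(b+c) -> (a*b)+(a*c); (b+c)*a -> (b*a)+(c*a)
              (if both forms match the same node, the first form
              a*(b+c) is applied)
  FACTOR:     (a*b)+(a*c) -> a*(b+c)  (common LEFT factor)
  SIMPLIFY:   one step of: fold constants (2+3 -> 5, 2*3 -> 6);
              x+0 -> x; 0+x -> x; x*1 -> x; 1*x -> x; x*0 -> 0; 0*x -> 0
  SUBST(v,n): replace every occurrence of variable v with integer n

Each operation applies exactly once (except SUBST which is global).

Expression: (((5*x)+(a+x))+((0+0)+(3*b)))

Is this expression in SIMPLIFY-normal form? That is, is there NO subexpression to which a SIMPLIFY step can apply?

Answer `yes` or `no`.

Expression: (((5*x)+(a+x))+((0+0)+(3*b)))
Scanning for simplifiable subexpressions (pre-order)...
  at root: (((5*x)+(a+x))+((0+0)+(3*b))) (not simplifiable)
  at L: ((5*x)+(a+x)) (not simplifiable)
  at LL: (5*x) (not simplifiable)
  at LR: (a+x) (not simplifiable)
  at R: ((0+0)+(3*b)) (not simplifiable)
  at RL: (0+0) (SIMPLIFIABLE)
  at RR: (3*b) (not simplifiable)
Found simplifiable subexpr at path RL: (0+0)
One SIMPLIFY step would give: (((5*x)+(a+x))+(0+(3*b)))
-> NOT in normal form.

Answer: no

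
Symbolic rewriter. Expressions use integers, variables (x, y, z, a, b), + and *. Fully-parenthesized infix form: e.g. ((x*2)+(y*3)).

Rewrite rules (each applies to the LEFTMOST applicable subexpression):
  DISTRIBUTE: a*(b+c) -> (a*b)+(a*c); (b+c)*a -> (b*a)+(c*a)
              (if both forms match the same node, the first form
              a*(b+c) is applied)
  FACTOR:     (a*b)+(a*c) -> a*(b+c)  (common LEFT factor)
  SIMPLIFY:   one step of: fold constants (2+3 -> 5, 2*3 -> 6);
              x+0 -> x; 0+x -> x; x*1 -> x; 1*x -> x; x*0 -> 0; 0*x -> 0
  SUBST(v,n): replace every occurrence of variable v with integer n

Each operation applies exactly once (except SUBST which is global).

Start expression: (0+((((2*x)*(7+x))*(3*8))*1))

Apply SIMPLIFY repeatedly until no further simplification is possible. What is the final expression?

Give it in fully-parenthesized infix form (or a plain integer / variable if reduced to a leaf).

Answer: (((2*x)*(7+x))*24)

Derivation:
Start: (0+((((2*x)*(7+x))*(3*8))*1))
Step 1: at root: (0+((((2*x)*(7+x))*(3*8))*1)) -> ((((2*x)*(7+x))*(3*8))*1); overall: (0+((((2*x)*(7+x))*(3*8))*1)) -> ((((2*x)*(7+x))*(3*8))*1)
Step 2: at root: ((((2*x)*(7+x))*(3*8))*1) -> (((2*x)*(7+x))*(3*8)); overall: ((((2*x)*(7+x))*(3*8))*1) -> (((2*x)*(7+x))*(3*8))
Step 3: at R: (3*8) -> 24; overall: (((2*x)*(7+x))*(3*8)) -> (((2*x)*(7+x))*24)
Fixed point: (((2*x)*(7+x))*24)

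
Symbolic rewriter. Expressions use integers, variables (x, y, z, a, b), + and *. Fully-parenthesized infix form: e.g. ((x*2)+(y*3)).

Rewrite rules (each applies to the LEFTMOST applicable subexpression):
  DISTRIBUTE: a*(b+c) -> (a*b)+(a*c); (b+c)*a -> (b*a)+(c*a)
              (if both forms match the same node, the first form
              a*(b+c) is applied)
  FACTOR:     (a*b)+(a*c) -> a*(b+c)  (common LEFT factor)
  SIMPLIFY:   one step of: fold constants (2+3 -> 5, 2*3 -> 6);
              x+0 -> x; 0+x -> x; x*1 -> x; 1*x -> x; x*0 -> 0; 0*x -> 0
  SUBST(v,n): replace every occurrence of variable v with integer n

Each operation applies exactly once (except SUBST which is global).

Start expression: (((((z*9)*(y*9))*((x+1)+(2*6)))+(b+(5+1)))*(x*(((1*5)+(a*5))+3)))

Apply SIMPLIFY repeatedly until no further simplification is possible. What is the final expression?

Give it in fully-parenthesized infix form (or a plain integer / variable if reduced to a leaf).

Start: (((((z*9)*(y*9))*((x+1)+(2*6)))+(b+(5+1)))*(x*(((1*5)+(a*5))+3)))
Step 1: at LLRR: (2*6) -> 12; overall: (((((z*9)*(y*9))*((x+1)+(2*6)))+(b+(5+1)))*(x*(((1*5)+(a*5))+3))) -> (((((z*9)*(y*9))*((x+1)+12))+(b+(5+1)))*(x*(((1*5)+(a*5))+3)))
Step 2: at LRR: (5+1) -> 6; overall: (((((z*9)*(y*9))*((x+1)+12))+(b+(5+1)))*(x*(((1*5)+(a*5))+3))) -> (((((z*9)*(y*9))*((x+1)+12))+(b+6))*(x*(((1*5)+(a*5))+3)))
Step 3: at RRLL: (1*5) -> 5; overall: (((((z*9)*(y*9))*((x+1)+12))+(b+6))*(x*(((1*5)+(a*5))+3))) -> (((((z*9)*(y*9))*((x+1)+12))+(b+6))*(x*((5+(a*5))+3)))
Fixed point: (((((z*9)*(y*9))*((x+1)+12))+(b+6))*(x*((5+(a*5))+3)))

Answer: (((((z*9)*(y*9))*((x+1)+12))+(b+6))*(x*((5+(a*5))+3)))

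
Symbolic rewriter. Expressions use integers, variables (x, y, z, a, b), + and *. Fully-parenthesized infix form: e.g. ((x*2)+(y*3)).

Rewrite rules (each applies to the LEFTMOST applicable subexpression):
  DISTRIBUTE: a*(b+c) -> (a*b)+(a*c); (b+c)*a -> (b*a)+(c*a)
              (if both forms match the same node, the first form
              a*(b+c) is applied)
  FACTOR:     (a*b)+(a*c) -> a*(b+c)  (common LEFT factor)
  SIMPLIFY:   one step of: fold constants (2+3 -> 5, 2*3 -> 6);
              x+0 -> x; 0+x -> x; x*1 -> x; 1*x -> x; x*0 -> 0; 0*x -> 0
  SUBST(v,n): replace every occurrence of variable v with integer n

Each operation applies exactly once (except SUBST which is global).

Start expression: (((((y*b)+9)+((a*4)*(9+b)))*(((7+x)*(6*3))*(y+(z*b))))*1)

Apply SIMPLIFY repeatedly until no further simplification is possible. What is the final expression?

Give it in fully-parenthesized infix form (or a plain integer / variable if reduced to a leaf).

Answer: ((((y*b)+9)+((a*4)*(9+b)))*(((7+x)*18)*(y+(z*b))))

Derivation:
Start: (((((y*b)+9)+((a*4)*(9+b)))*(((7+x)*(6*3))*(y+(z*b))))*1)
Step 1: at root: (((((y*b)+9)+((a*4)*(9+b)))*(((7+x)*(6*3))*(y+(z*b))))*1) -> ((((y*b)+9)+((a*4)*(9+b)))*(((7+x)*(6*3))*(y+(z*b)))); overall: (((((y*b)+9)+((a*4)*(9+b)))*(((7+x)*(6*3))*(y+(z*b))))*1) -> ((((y*b)+9)+((a*4)*(9+b)))*(((7+x)*(6*3))*(y+(z*b))))
Step 2: at RLR: (6*3) -> 18; overall: ((((y*b)+9)+((a*4)*(9+b)))*(((7+x)*(6*3))*(y+(z*b)))) -> ((((y*b)+9)+((a*4)*(9+b)))*(((7+x)*18)*(y+(z*b))))
Fixed point: ((((y*b)+9)+((a*4)*(9+b)))*(((7+x)*18)*(y+(z*b))))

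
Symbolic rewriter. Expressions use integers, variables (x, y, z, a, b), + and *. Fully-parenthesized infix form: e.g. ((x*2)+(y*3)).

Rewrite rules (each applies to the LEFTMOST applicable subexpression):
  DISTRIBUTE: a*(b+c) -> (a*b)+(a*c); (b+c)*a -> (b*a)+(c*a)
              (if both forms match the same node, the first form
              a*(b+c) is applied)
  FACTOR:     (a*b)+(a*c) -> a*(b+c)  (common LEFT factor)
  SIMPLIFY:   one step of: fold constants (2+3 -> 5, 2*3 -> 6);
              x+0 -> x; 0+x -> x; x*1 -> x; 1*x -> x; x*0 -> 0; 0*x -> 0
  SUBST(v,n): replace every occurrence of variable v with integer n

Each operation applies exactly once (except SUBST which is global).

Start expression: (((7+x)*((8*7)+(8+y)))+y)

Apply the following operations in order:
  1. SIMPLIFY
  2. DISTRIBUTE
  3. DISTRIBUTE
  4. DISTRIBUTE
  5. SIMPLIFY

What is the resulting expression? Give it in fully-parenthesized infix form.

Answer: (((392+(x*56))+(((7+x)*8)+((7+x)*y)))+y)

Derivation:
Start: (((7+x)*((8*7)+(8+y)))+y)
Apply SIMPLIFY at LRL (target: (8*7)): (((7+x)*((8*7)+(8+y)))+y) -> (((7+x)*(56+(8+y)))+y)
Apply DISTRIBUTE at L (target: ((7+x)*(56+(8+y)))): (((7+x)*(56+(8+y)))+y) -> ((((7+x)*56)+((7+x)*(8+y)))+y)
Apply DISTRIBUTE at LL (target: ((7+x)*56)): ((((7+x)*56)+((7+x)*(8+y)))+y) -> ((((7*56)+(x*56))+((7+x)*(8+y)))+y)
Apply DISTRIBUTE at LR (target: ((7+x)*(8+y))): ((((7*56)+(x*56))+((7+x)*(8+y)))+y) -> ((((7*56)+(x*56))+(((7+x)*8)+((7+x)*y)))+y)
Apply SIMPLIFY at LLL (target: (7*56)): ((((7*56)+(x*56))+(((7+x)*8)+((7+x)*y)))+y) -> (((392+(x*56))+(((7+x)*8)+((7+x)*y)))+y)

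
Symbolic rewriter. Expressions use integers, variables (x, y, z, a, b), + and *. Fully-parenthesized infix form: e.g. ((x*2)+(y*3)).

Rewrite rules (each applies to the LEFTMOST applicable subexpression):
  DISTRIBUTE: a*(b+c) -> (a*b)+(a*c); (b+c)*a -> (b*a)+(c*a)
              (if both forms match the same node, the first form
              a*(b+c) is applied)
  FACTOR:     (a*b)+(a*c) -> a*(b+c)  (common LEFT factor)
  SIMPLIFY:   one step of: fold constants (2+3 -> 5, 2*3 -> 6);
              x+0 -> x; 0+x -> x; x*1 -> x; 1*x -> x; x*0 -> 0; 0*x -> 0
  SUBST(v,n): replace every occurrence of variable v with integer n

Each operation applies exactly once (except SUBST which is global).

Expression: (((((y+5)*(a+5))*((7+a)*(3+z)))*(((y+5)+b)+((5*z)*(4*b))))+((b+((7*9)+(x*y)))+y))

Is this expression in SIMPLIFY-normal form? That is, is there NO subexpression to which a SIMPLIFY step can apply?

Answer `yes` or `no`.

Expression: (((((y+5)*(a+5))*((7+a)*(3+z)))*(((y+5)+b)+((5*z)*(4*b))))+((b+((7*9)+(x*y)))+y))
Scanning for simplifiable subexpressions (pre-order)...
  at root: (((((y+5)*(a+5))*((7+a)*(3+z)))*(((y+5)+b)+((5*z)*(4*b))))+((b+((7*9)+(x*y)))+y)) (not simplifiable)
  at L: ((((y+5)*(a+5))*((7+a)*(3+z)))*(((y+5)+b)+((5*z)*(4*b)))) (not simplifiable)
  at LL: (((y+5)*(a+5))*((7+a)*(3+z))) (not simplifiable)
  at LLL: ((y+5)*(a+5)) (not simplifiable)
  at LLLL: (y+5) (not simplifiable)
  at LLLR: (a+5) (not simplifiable)
  at LLR: ((7+a)*(3+z)) (not simplifiable)
  at LLRL: (7+a) (not simplifiable)
  at LLRR: (3+z) (not simplifiable)
  at LR: (((y+5)+b)+((5*z)*(4*b))) (not simplifiable)
  at LRL: ((y+5)+b) (not simplifiable)
  at LRLL: (y+5) (not simplifiable)
  at LRR: ((5*z)*(4*b)) (not simplifiable)
  at LRRL: (5*z) (not simplifiable)
  at LRRR: (4*b) (not simplifiable)
  at R: ((b+((7*9)+(x*y)))+y) (not simplifiable)
  at RL: (b+((7*9)+(x*y))) (not simplifiable)
  at RLR: ((7*9)+(x*y)) (not simplifiable)
  at RLRL: (7*9) (SIMPLIFIABLE)
  at RLRR: (x*y) (not simplifiable)
Found simplifiable subexpr at path RLRL: (7*9)
One SIMPLIFY step would give: (((((y+5)*(a+5))*((7+a)*(3+z)))*(((y+5)+b)+((5*z)*(4*b))))+((b+(63+(x*y)))+y))
-> NOT in normal form.

Answer: no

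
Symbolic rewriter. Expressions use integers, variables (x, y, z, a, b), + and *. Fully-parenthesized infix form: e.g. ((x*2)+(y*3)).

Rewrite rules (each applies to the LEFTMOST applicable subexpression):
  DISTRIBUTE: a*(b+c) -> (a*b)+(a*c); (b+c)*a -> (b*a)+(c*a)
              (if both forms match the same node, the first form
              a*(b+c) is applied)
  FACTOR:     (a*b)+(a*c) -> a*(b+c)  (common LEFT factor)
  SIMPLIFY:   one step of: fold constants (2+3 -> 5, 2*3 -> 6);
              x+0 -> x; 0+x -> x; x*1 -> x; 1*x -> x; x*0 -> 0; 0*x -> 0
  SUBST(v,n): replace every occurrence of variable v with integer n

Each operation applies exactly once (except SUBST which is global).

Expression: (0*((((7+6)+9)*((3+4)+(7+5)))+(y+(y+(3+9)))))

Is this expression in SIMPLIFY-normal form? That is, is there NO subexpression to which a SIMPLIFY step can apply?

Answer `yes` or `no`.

Expression: (0*((((7+6)+9)*((3+4)+(7+5)))+(y+(y+(3+9)))))
Scanning for simplifiable subexpressions (pre-order)...
  at root: (0*((((7+6)+9)*((3+4)+(7+5)))+(y+(y+(3+9))))) (SIMPLIFIABLE)
  at R: ((((7+6)+9)*((3+4)+(7+5)))+(y+(y+(3+9)))) (not simplifiable)
  at RL: (((7+6)+9)*((3+4)+(7+5))) (not simplifiable)
  at RLL: ((7+6)+9) (not simplifiable)
  at RLLL: (7+6) (SIMPLIFIABLE)
  at RLR: ((3+4)+(7+5)) (not simplifiable)
  at RLRL: (3+4) (SIMPLIFIABLE)
  at RLRR: (7+5) (SIMPLIFIABLE)
  at RR: (y+(y+(3+9))) (not simplifiable)
  at RRR: (y+(3+9)) (not simplifiable)
  at RRRR: (3+9) (SIMPLIFIABLE)
Found simplifiable subexpr at path root: (0*((((7+6)+9)*((3+4)+(7+5)))+(y+(y+(3+9)))))
One SIMPLIFY step would give: 0
-> NOT in normal form.

Answer: no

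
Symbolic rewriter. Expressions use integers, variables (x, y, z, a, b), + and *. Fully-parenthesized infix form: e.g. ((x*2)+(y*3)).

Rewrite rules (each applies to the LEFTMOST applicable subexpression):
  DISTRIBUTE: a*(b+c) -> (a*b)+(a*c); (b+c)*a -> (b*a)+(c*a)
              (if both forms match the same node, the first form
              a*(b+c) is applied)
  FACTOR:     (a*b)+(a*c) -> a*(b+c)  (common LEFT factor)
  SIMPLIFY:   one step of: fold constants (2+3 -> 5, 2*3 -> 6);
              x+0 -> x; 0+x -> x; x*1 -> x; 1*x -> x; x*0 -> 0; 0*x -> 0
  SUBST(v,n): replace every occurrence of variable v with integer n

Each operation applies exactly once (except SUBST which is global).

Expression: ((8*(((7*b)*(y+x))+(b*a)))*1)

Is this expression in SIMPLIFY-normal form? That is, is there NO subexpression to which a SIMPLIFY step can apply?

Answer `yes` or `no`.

Answer: no

Derivation:
Expression: ((8*(((7*b)*(y+x))+(b*a)))*1)
Scanning for simplifiable subexpressions (pre-order)...
  at root: ((8*(((7*b)*(y+x))+(b*a)))*1) (SIMPLIFIABLE)
  at L: (8*(((7*b)*(y+x))+(b*a))) (not simplifiable)
  at LR: (((7*b)*(y+x))+(b*a)) (not simplifiable)
  at LRL: ((7*b)*(y+x)) (not simplifiable)
  at LRLL: (7*b) (not simplifiable)
  at LRLR: (y+x) (not simplifiable)
  at LRR: (b*a) (not simplifiable)
Found simplifiable subexpr at path root: ((8*(((7*b)*(y+x))+(b*a)))*1)
One SIMPLIFY step would give: (8*(((7*b)*(y+x))+(b*a)))
-> NOT in normal form.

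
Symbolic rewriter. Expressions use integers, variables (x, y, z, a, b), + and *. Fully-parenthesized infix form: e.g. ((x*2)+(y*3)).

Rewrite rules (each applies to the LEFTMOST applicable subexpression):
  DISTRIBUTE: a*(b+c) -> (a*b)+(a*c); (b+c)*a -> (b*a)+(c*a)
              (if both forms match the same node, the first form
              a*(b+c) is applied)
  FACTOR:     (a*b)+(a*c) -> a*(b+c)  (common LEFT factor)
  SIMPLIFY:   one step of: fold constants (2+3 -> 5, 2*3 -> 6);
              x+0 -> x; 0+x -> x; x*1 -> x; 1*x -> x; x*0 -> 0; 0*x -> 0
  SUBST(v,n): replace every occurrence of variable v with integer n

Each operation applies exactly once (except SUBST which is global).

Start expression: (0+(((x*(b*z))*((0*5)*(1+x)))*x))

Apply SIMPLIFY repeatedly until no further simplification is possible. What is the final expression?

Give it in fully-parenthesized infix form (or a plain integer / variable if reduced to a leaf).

Answer: 0

Derivation:
Start: (0+(((x*(b*z))*((0*5)*(1+x)))*x))
Step 1: at root: (0+(((x*(b*z))*((0*5)*(1+x)))*x)) -> (((x*(b*z))*((0*5)*(1+x)))*x); overall: (0+(((x*(b*z))*((0*5)*(1+x)))*x)) -> (((x*(b*z))*((0*5)*(1+x)))*x)
Step 2: at LRL: (0*5) -> 0; overall: (((x*(b*z))*((0*5)*(1+x)))*x) -> (((x*(b*z))*(0*(1+x)))*x)
Step 3: at LR: (0*(1+x)) -> 0; overall: (((x*(b*z))*(0*(1+x)))*x) -> (((x*(b*z))*0)*x)
Step 4: at L: ((x*(b*z))*0) -> 0; overall: (((x*(b*z))*0)*x) -> (0*x)
Step 5: at root: (0*x) -> 0; overall: (0*x) -> 0
Fixed point: 0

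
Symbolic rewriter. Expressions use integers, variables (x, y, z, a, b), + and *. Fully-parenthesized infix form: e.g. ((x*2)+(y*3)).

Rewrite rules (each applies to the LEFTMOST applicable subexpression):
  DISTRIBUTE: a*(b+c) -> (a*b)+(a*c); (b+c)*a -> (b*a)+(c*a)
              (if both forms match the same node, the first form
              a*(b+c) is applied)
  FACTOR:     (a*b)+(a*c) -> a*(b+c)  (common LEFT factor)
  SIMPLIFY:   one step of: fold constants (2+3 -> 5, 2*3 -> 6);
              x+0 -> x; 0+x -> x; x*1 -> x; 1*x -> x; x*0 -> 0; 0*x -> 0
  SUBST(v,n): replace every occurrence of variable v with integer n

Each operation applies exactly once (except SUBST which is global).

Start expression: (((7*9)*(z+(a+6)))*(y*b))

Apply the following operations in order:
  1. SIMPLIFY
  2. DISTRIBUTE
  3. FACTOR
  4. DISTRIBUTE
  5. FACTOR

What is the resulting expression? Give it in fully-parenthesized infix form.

Answer: ((63*(z+(a+6)))*(y*b))

Derivation:
Start: (((7*9)*(z+(a+6)))*(y*b))
Apply SIMPLIFY at LL (target: (7*9)): (((7*9)*(z+(a+6)))*(y*b)) -> ((63*(z+(a+6)))*(y*b))
Apply DISTRIBUTE at L (target: (63*(z+(a+6)))): ((63*(z+(a+6)))*(y*b)) -> (((63*z)+(63*(a+6)))*(y*b))
Apply FACTOR at L (target: ((63*z)+(63*(a+6)))): (((63*z)+(63*(a+6)))*(y*b)) -> ((63*(z+(a+6)))*(y*b))
Apply DISTRIBUTE at L (target: (63*(z+(a+6)))): ((63*(z+(a+6)))*(y*b)) -> (((63*z)+(63*(a+6)))*(y*b))
Apply FACTOR at L (target: ((63*z)+(63*(a+6)))): (((63*z)+(63*(a+6)))*(y*b)) -> ((63*(z+(a+6)))*(y*b))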